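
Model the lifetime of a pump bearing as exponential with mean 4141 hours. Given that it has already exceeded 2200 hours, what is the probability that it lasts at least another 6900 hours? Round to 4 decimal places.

0.1890

The rate is λ = 1/4141 = 0.000241488 per hour.
By the memoryless property, P(X > 2200+6900 | X > 2200) = P(X > 6900).
P(X > 6900) = e^(−1.6663) ≈ 0.1890.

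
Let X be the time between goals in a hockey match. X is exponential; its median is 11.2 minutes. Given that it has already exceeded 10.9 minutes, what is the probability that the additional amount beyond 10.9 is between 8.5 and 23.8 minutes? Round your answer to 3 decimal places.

For an exponential, median = ln(2)/λ, so λ = ln 2 / 11.2 = 0.0618881 per minute.
Memoryless: the residual past 10.9 is again Exp(λ).
P(8.5 < residual < 23.8) = e^(−λ·8.5) − e^(−λ·23.8) = 0.59094 − 0.22925 ≈ 0.362.

0.362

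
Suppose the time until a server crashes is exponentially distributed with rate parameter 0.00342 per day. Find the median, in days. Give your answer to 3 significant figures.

203

Set 1 − e^(−λt) = 0.5, so t = −ln(0.5)/λ = 0.69315/0.00342 ≈ 202.675 days.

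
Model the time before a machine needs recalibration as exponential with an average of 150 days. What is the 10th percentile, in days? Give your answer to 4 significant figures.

The rate is λ = 1/150 = 0.00666667 per day.
Set 1 − e^(−λt) = 0.1, so t = −ln(0.9)/λ = 0.10536/0.00666667 ≈ 15.8041 days.

15.80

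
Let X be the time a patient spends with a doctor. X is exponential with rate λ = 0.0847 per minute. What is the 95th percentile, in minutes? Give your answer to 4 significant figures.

Set 1 − e^(−λt) = 0.95, so t = −ln(0.05)/λ = 2.9957/0.0847 ≈ 35.3687 minutes.

35.37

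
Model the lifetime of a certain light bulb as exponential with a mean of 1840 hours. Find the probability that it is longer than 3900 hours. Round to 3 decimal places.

0.120

The rate is λ = 1/1840 = 0.000543478 per hour.
P(X > 3900) = e^(−λ·3900) = e^(−2.1196) ≈ 0.120.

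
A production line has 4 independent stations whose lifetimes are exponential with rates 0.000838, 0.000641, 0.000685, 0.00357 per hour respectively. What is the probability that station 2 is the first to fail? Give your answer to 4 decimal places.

The time to first failure is exponential with rate Σλ = 0.000838 + 0.000641 + 0.000685 + 0.00357 = 0.005734.
P(station 2 first) = λ_2/Σλ = 0.000641/0.005734 ≈ 0.1118.

0.1118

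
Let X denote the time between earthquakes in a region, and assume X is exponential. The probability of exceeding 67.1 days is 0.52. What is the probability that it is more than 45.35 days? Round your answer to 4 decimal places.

0.6428

e^(−λ·67.1) = 0.52 ⇒ λ = −ln(0.52)/67.1 = 0.00974555.
P(X > 45.35) = e^(−0.00974555·45.35) = e^(−0.44196) ≈ 0.6428.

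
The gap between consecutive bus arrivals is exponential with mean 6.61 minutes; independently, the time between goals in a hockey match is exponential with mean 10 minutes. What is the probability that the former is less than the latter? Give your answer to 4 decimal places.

0.6020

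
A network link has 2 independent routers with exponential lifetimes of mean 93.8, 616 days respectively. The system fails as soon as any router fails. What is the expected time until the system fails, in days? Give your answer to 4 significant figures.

The first failure time is exponential with rate Σλ_i = 1/93.8 + 1/616 = 0.0122844 per day.
E[min] = 1/Σλ = 1/0.0122844 = 81.4043 days.

81.40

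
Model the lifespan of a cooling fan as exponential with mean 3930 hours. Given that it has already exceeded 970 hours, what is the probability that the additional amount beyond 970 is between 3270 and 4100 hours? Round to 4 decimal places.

The rate is λ = 1/3930 = 0.000254453 per hour.
Memoryless: the residual past 970 is again Exp(λ).
P(3270 < residual < 4100) = e^(−λ·3270) − e^(−λ·4100) = 0.43515 − 0.35231 ≈ 0.0828.

0.0828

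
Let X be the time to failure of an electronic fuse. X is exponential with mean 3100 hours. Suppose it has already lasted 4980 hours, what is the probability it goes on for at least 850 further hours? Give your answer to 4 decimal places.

0.7602

The rate is λ = 1/3100 = 0.000322581 per hour.
By the memoryless property, P(X > 4980+850 | X > 4980) = P(X > 850).
P(X > 850) = e^(−0.27419) ≈ 0.7602.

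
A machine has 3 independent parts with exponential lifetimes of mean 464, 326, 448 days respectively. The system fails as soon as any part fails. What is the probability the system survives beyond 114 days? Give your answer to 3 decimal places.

0.427

The first failure time is exponential with rate Σλ_i = 1/464 + 1/326 + 1/448 = 0.0074548 per day.
P(min > 114) = e^(−0.0074548·114) = e^(−0.84985) ≈ 0.427.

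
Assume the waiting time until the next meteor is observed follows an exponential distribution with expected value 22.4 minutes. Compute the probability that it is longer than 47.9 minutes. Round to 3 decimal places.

The rate is λ = 1/22.4 = 0.0446429 per minute.
P(X > 47.9) = e^(−λ·47.9) = e^(−2.1384) ≈ 0.118.

0.118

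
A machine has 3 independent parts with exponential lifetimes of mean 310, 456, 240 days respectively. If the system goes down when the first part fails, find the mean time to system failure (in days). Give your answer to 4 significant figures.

The first failure time is exponential with rate Σλ_i = 1/310 + 1/456 + 1/240 = 0.00958546 per day.
E[min] = 1/Σλ = 1/0.00958546 = 104.325 days.

104.3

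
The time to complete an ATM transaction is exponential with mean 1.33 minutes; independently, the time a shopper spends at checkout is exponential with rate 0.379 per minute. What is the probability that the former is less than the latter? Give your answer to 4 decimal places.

λ_1 = 1/1.33 = 0.75188, λ_2 = 0.379.
For independent exponentials, P(the former < the latter) = λ_1/(λ_1+λ_2) = 0.75188/1.13088 ≈ 0.6649.

0.6649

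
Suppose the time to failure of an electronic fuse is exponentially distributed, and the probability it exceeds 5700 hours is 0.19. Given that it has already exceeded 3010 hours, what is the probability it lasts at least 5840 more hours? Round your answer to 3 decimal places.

From e^(−λ·5700) = 0.19, λ = −ln(0.19)/5700 = 0.000291356.
Memoryless: P(X > 3010+5840 | X > 3010) = P(X > 5840) = e^(−0.000291356·5840) ≈ 0.182.

0.182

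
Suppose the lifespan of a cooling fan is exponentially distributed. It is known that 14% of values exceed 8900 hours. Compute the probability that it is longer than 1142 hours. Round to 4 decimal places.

0.7770

e^(−λ·8900) = 0.14 ⇒ λ = −ln(0.14)/8900 = 0.000220912.
P(X > 1142) = e^(−0.000220912·1142) = e^(−0.25228) ≈ 0.7770.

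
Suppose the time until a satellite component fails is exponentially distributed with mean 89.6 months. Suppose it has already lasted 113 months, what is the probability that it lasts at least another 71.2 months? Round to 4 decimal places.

The rate is λ = 1/89.6 = 0.0111607 per month.
By the memoryless property, P(X > 113+71.2 | X > 113) = P(X > 71.2).
P(X > 71.2) = e^(−0.79464) ≈ 0.4517.

0.4517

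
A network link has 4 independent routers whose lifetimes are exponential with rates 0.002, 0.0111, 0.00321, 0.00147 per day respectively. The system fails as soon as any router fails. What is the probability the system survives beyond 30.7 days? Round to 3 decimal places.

0.579

The time to first failure is exponential with rate Σλ = 0.002 + 0.0111 + 0.00321 + 0.00147 = 0.01778.
P(min > 30.7) = e^(−0.01778·30.7) = e^(−0.54585) ≈ 0.579.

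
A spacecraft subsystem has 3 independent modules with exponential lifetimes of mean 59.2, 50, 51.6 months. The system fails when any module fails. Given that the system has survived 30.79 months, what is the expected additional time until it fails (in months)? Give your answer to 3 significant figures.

17.8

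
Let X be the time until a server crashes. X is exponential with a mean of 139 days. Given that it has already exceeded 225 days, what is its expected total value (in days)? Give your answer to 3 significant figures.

364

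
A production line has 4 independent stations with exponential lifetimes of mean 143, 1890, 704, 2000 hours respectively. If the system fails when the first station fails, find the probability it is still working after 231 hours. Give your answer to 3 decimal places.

The first failure time is exponential with rate Σλ_i = 1/143 + 1/1890 + 1/704 + 1/2000 = 0.00944256 per hour.
P(min > 231) = e^(−0.00944256·231) = e^(−2.1812) ≈ 0.113.

0.113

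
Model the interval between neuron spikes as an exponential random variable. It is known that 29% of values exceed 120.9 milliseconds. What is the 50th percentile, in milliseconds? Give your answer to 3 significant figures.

67.7

e^(−λ·120.9) = 0.29 ⇒ λ = −ln(0.29)/120.9 = 0.0102388.
50th percentile: 1 − e^(−λt) = 0.5, t = −ln(0.5)/λ = 67.6979 milliseconds.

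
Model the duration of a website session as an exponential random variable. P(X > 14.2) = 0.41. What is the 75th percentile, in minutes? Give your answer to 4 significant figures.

22.08

e^(−λ·14.2) = 0.41 ⇒ λ = −ln(0.41)/14.2 = 0.0627886.
75th percentile: 1 − e^(−λt) = 0.75, t = −ln(0.25)/λ = 22.0788 minutes.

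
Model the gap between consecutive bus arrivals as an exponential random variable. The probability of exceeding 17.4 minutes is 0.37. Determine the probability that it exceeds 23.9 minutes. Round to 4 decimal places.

e^(−λ·17.4) = 0.37 ⇒ λ = −ln(0.37)/17.4 = 0.0571409.
P(X > 23.9) = e^(−0.0571409·23.9) = e^(−1.3657) ≈ 0.2552.

0.2552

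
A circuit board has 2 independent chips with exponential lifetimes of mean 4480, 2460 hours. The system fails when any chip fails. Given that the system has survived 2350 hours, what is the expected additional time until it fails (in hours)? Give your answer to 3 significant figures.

First-failure rate Σλ = 1/4480 + 1/2460 = 0.000629718.
By memorylessness the expected residual is 1/Σλ = 1588.01 hours, regardless of the 2350 already elapsed.

1590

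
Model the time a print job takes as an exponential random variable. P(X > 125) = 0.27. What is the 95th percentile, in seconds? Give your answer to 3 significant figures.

e^(−λ·125) = 0.27 ⇒ λ = −ln(0.27)/125 = 0.0104747.
95th percentile: 1 − e^(−λt) = 0.95, t = −ln(0.05)/λ = 285.998 seconds.

286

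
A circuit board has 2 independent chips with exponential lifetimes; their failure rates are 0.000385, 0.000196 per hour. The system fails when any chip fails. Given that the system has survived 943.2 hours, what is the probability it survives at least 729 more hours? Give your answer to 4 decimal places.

Time to first failure ~ Exp(Σλ) with Σλ = 0.000581.
By memorylessness, P(T > 943.2+729 | T > 943.2) = P(T > 729) = e^(−0.000581·729) ≈ 0.6547.

0.6547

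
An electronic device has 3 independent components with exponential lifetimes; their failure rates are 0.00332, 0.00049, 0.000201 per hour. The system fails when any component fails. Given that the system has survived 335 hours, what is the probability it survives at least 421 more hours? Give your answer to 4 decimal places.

Time to first failure ~ Exp(Σλ) with Σλ = 0.004011.
By memorylessness, P(T > 335+421 | T > 335) = P(T > 421) = e^(−0.004011·421) ≈ 0.1848.

0.1848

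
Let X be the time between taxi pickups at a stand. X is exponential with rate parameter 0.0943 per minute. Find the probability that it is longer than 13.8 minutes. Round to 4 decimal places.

P(X > 13.8) = e^(−λ·13.8) = e^(−1.3013) ≈ 0.2722.

0.2722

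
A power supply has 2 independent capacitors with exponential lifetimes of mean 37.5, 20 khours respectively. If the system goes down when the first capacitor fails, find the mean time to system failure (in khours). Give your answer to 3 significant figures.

13.0

The first failure time is exponential with rate Σλ_i = 1/37.5 + 1/20 = 0.0766667 per khour.
E[min] = 1/Σλ = 1/0.0766667 = 13.0435 khours.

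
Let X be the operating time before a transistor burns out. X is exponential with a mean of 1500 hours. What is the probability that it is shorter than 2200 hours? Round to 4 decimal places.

0.7693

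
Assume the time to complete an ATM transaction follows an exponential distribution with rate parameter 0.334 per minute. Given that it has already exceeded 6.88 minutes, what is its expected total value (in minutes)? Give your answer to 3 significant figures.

By memorylessness, E[X | X > 6.88] = 6.88 + 1/λ = 6.88 + 2.99401 = 9.87401 minutes.

9.87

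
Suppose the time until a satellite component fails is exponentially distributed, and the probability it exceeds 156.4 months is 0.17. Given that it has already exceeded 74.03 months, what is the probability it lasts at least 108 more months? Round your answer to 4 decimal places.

From e^(−λ·156.4) = 0.17, λ = −ln(0.17)/156.4 = 0.0113296.
Memoryless: P(X > 74.03+108 | X > 74.03) = P(X > 108) = e^(−0.0113296·108) ≈ 0.2942.

0.2942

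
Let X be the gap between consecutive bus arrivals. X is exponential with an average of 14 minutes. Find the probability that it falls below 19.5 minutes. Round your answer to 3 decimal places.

0.752

The rate is λ = 1/14 = 0.0714286 per minute.
P(X ≤ 19.5) = 1 − e^(−λ·19.5) = 1 − e^(−1.3929) ≈ 0.752.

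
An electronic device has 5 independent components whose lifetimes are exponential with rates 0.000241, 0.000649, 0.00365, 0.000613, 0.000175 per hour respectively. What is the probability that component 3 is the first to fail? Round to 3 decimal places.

0.685

The time to first failure is exponential with rate Σλ = 0.000241 + 0.000649 + 0.00365 + 0.000613 + 0.000175 = 0.005328.
P(component 3 first) = λ_3/Σλ = 0.00365/0.005328 ≈ 0.685.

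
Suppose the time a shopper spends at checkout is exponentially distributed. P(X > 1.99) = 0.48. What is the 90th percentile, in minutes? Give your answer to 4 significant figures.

6.243

e^(−λ·1.99) = 0.48 ⇒ λ = −ln(0.48)/1.99 = 0.368829.
90th percentile: 1 − e^(−λt) = 0.9, t = −ln(0.1)/λ = 6.24297 minutes.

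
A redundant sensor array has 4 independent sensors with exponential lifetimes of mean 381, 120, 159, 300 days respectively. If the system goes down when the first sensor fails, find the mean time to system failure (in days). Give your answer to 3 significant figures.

The first failure time is exponential with rate Σλ_i = 1/381 + 1/120 + 1/159 + 1/300 = 0.0205806 per day.
E[min] = 1/Σλ = 1/0.0205806 = 48.5893 days.

48.6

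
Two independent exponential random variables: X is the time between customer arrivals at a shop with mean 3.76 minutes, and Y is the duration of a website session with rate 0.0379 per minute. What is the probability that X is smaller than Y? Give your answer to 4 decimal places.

λ_1 = 1/3.76 = 0.265957, λ_2 = 0.0379.
For independent exponentials, P(X < Y) = λ_1/(λ_1+λ_2) = 0.265957/0.303857 ≈ 0.8753.

0.8753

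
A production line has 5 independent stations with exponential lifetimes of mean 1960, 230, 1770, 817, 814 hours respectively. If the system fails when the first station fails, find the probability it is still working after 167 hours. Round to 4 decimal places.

0.2684

The first failure time is exponential with rate Σλ_i = 1/1960 + 1/230 + 1/1770 + 1/817 + 1/814 = 0.00787549 per hour.
P(min > 167) = e^(−0.00787549·167) = e^(−1.3152) ≈ 0.2684.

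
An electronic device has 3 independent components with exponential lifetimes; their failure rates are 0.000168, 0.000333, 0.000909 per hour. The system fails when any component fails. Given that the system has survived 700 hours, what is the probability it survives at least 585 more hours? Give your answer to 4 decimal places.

0.4383

Time to first failure ~ Exp(Σλ) with Σλ = 0.00141.
By memorylessness, P(T > 700+585 | T > 700) = P(T > 585) = e^(−0.00141·585) ≈ 0.4383.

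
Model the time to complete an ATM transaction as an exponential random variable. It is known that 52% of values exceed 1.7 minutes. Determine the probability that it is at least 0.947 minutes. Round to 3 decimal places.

0.695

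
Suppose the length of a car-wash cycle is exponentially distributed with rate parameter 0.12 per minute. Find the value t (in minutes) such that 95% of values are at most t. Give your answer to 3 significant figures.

Set 1 − e^(−λt) = 0.95, so t = −ln(0.05)/λ = 2.9957/0.12 ≈ 24.9644 minutes.

25.0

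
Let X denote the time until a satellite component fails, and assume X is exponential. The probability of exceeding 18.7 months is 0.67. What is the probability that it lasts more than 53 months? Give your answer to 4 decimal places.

0.3214

e^(−λ·18.7) = 0.67 ⇒ λ = −ln(0.67)/18.7 = 0.0214159.
P(X > 53) = e^(−0.0214159·53) = e^(−1.135) ≈ 0.3214.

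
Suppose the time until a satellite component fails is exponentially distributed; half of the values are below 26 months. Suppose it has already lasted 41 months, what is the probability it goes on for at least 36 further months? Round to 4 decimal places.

0.3830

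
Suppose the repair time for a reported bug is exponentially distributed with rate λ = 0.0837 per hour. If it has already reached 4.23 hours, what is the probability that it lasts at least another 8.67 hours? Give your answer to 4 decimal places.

The exponential is memoryless, so the remaining time is again Exp(λ): the condition X > 4.23 is irrelevant.
P(X > 8.67) = e^(−0.72568) ≈ 0.4840.

0.4840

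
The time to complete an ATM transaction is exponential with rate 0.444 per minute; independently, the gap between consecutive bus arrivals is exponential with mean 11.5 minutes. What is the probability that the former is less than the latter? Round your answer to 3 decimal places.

0.836

λ_1 = 0.444, λ_2 = 1/11.5 = 0.0869565.
For independent exponentials, P(the former < the latter) = λ_1/(λ_1+λ_2) = 0.444/0.530957 ≈ 0.836.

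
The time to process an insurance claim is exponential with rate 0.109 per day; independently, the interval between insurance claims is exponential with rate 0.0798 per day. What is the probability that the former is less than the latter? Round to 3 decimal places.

0.577

λ_1 = 0.109, λ_2 = 0.0798.
For independent exponentials, P(the former < the latter) = λ_1/(λ_1+λ_2) = 0.109/0.1888 ≈ 0.577.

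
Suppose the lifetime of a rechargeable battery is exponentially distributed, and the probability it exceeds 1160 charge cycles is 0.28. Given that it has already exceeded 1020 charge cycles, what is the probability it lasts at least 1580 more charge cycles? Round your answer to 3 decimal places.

0.177

From e^(−λ·1160) = 0.28, λ = −ln(0.28)/1160 = 0.00109738.
Memoryless: P(X > 1020+1580 | X > 1020) = P(X > 1580) = e^(−0.00109738·1580) ≈ 0.177.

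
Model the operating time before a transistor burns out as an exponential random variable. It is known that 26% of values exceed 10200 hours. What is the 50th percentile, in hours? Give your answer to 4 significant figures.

5248

e^(−λ·10200) = 0.26 ⇒ λ = −ln(0.26)/10200 = 0.000132066.
50th percentile: 1 − e^(−λt) = 0.5, t = −ln(0.5)/λ = 5248.49 hours.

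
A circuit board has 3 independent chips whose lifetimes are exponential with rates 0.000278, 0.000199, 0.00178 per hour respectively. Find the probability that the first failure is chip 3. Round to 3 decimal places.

0.789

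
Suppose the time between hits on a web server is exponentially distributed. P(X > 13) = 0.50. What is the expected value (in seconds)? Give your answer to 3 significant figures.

18.8

e^(−λ·13) = 0.50 ⇒ λ = −ln(0.50)/13 = 0.053319.
Mean = 1/λ = 18.755 seconds.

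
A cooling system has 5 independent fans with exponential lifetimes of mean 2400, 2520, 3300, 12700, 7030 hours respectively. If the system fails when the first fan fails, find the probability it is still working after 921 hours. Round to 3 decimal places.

The first failure time is exponential with rate Σλ_i = 1/2400 + 1/2520 + 1/3300 + 1/12700 + 1/7030 = 0.00133751 per hour.
P(min > 921) = e^(−0.00133751·921) = e^(−1.2318) ≈ 0.292.

0.292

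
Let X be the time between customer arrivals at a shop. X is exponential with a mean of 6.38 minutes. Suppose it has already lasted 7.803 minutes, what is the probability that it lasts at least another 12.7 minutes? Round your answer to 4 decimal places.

0.1366

The rate is λ = 1/6.38 = 0.15674 per minute.
P(X > s+t | X > s) = e^(−λ(s+t))/e^(−λs) = e^(−λt), independent of s = 7.803.
P(X > 12.7) = e^(−1.9906) ≈ 0.1366.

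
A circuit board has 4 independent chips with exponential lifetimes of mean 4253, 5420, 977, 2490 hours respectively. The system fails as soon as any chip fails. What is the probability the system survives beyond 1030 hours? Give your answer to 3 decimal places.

0.150

The first failure time is exponential with rate Σλ_i = 1/4253 + 1/5420 + 1/977 + 1/2490 = 0.00184478 per hour.
P(min > 1030) = e^(−0.00184478·1030) = e^(−1.9001) ≈ 0.150.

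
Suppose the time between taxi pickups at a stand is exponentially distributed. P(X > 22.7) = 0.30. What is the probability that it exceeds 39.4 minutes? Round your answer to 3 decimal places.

0.124

e^(−λ·22.7) = 0.30 ⇒ λ = −ln(0.30)/22.7 = 0.0530384.
P(X > 39.4) = e^(−0.0530384·39.4) = e^(−2.0897) ≈ 0.124.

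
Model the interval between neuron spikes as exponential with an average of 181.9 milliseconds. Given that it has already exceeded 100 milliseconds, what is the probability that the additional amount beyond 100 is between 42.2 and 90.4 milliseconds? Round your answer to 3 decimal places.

0.185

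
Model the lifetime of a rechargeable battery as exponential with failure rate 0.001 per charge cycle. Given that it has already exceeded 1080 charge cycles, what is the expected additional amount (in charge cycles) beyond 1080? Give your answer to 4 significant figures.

1000

By memorylessness, the remaining amount past any threshold is again Exp(λ) with mean 1/λ = 1000 charge cycles.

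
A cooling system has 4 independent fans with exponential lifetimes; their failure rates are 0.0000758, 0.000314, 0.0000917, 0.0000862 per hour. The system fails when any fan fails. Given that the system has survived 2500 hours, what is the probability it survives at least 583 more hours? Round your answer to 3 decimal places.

Time to first failure ~ Exp(Σλ) with Σλ = 0.0005677.
By memorylessness, P(T > 2500+583 | T > 2500) = P(T > 583) = e^(−0.0005677·583) ≈ 0.718.

0.718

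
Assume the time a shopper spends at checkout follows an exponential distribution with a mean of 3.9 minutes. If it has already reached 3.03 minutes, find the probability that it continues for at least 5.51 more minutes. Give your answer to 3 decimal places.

0.243

The rate is λ = 1/3.9 = 0.25641 per minute.
The exponential is memoryless, so the remaining time is again Exp(λ): the condition X > 3.03 is irrelevant.
P(X > 5.51) = e^(−1.4128) ≈ 0.243.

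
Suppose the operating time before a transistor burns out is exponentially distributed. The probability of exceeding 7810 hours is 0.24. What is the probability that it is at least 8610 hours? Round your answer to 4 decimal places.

0.2074

e^(−λ·7810) = 0.24 ⇒ λ = −ln(0.24)/7810 = 0.000182729.
P(X > 8610) = e^(−0.000182729·8610) = e^(−1.5733) ≈ 0.2074.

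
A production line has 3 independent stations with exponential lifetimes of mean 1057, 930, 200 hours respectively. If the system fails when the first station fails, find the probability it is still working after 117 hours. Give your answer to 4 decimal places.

0.4398

The first failure time is exponential with rate Σλ_i = 1/1057 + 1/930 + 1/200 = 0.00702134 per hour.
P(min > 117) = e^(−0.00702134·117) = e^(−0.8215) ≈ 0.4398.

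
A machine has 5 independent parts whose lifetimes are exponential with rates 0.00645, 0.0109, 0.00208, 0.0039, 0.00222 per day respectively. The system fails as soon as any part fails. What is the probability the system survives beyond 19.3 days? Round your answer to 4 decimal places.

The time to first failure is exponential with rate Σλ = 0.00645 + 0.0109 + 0.00208 + 0.0039 + 0.00222 = 0.02555.
P(min > 19.3) = e^(−0.02555·19.3) = e^(−0.49312) ≈ 0.6107.

0.6107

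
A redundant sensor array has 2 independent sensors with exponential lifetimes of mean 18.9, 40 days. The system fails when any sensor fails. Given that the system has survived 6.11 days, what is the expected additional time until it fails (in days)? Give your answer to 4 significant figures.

12.84

First-failure rate Σλ = 1/18.9 + 1/40 = 0.0779101.
By memorylessness the expected residual is 1/Σλ = 12.8353 days, regardless of the 6.11 already elapsed.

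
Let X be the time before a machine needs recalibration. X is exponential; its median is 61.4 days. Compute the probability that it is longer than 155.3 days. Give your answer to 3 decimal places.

For an exponential, median = ln(2)/λ, so λ = ln 2 / 61.4 = 0.011289 per day.
P(X > 155.3) = e^(−λ·155.3) = e^(−1.7532) ≈ 0.173.

0.173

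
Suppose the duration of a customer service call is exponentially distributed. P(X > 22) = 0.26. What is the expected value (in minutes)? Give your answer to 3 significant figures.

16.3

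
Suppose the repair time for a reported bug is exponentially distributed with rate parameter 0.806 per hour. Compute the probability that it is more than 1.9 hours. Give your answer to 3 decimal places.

P(X > 1.9) = e^(−λ·1.9) = e^(−1.5314) ≈ 0.216.

0.216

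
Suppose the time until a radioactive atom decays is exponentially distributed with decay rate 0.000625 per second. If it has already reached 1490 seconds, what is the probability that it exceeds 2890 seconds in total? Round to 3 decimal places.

0.417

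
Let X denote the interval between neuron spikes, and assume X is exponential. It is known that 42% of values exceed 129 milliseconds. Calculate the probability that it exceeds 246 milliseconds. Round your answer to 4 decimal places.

0.1912

e^(−λ·129) = 0.42 ⇒ λ = −ln(0.42)/129 = 0.00672481.
P(X > 246) = e^(−0.00672481·246) = e^(−1.6543) ≈ 0.1912.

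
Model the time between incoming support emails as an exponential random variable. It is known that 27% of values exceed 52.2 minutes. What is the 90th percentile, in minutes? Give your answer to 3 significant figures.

91.8

e^(−λ·52.2) = 0.27 ⇒ λ = −ln(0.27)/52.2 = 0.025083.
90th percentile: 1 − e^(−λt) = 0.9, t = −ln(0.1)/λ = 91.7986 minutes.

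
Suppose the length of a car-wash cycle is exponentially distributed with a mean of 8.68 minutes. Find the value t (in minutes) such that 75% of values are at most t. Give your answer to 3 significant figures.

12.0

The rate is λ = 1/8.68 = 0.115207 per minute.
Set 1 − e^(−λt) = 0.75, so t = −ln(0.25)/λ = 1.3863/0.115207 ≈ 12.033 minutes.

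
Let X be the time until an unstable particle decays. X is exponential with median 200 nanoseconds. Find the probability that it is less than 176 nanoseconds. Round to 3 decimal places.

For an exponential, median = ln(2)/λ, so λ = ln 2 / 200 = 0.00346574 per nanosecond.
P(X ≤ 176) = 1 − e^(−λ·176) = 1 − e^(−0.60997) ≈ 0.457.

0.457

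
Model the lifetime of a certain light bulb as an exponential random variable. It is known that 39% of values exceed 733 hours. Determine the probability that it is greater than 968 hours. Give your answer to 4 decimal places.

e^(−λ·733) = 0.39 ⇒ λ = −ln(0.39)/733 = 0.0012846.
P(X > 968) = e^(−0.0012846·968) = e^(−1.2435) ≈ 0.2884.

0.2884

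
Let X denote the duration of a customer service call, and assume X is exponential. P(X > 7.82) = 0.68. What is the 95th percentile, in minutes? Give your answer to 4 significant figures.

60.74

e^(−λ·7.82) = 0.68 ⇒ λ = −ln(0.68)/7.82 = 0.0493175.
95th percentile: 1 − e^(−λt) = 0.95, t = −ln(0.05)/λ = 60.7439 minutes.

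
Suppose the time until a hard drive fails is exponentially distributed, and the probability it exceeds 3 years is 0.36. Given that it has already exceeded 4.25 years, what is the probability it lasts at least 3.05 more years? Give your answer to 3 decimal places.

0.354

From e^(−λ·3) = 0.36, λ = −ln(0.36)/3 = 0.34055.
Memoryless: P(X > 4.25+3.05 | X > 4.25) = P(X > 3.05) = e^(−0.34055·3.05) ≈ 0.354.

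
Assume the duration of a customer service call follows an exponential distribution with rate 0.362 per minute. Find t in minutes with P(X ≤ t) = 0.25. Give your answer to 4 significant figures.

Set 1 − e^(−λt) = 0.25, so t = −ln(0.75)/λ = 0.28768/0.362 ≈ 0.794702 minutes.

0.7947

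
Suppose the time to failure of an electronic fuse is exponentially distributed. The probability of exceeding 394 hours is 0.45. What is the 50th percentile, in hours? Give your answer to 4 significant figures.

342.0

e^(−λ·394) = 0.45 ⇒ λ = −ln(0.45)/394 = 0.00202667.
50th percentile: 1 − e^(−λt) = 0.5, t = −ln(0.5)/λ = 342.013 hours.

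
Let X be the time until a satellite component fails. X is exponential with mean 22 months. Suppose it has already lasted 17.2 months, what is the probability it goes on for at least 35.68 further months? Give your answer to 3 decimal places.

The rate is λ = 1/22 = 0.0454545 per month.
By the memoryless property, P(X > 17.2+35.68 | X > 17.2) = P(X > 35.68).
P(X > 35.68) = e^(−1.6218) ≈ 0.198.

0.198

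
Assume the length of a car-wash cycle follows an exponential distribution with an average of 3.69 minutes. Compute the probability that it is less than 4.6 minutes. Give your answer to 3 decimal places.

The rate is λ = 1/3.69 = 0.271003 per minute.
P(X ≤ 4.6) = 1 − e^(−λ·4.6) = 1 − e^(−1.2466) ≈ 0.713.

0.713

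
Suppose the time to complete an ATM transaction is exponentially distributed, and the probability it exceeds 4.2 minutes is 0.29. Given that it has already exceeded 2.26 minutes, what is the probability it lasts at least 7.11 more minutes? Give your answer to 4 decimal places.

0.1230

From e^(−λ·4.2) = 0.29, λ = −ln(0.29)/4.2 = 0.294732.
Memoryless: P(X > 2.26+7.11 | X > 2.26) = P(X > 7.11) = e^(−0.294732·7.11) ≈ 0.1230.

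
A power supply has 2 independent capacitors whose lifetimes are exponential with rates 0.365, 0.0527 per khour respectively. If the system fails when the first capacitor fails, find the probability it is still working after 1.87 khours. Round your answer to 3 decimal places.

0.458

The time to first failure is exponential with rate Σλ = 0.365 + 0.0527 = 0.4177.
P(min > 1.87) = e^(−0.4177·1.87) = e^(−0.7811) ≈ 0.458.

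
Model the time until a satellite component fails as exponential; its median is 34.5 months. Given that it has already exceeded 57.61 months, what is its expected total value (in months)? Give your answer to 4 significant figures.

107.4

For an exponential, median = ln(2)/λ, so λ = ln 2 / 34.5 = 0.0200912 per month.
By memorylessness, E[X | X > 57.61] = 57.61 + 1/λ = 57.61 + 49.773 = 107.383 months.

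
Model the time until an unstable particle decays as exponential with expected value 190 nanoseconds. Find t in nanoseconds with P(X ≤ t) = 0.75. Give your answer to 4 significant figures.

263.4

The rate is λ = 1/190 = 0.00526316 per nanosecond.
Set 1 − e^(−λt) = 0.75, so t = −ln(0.25)/λ = 1.3863/0.00526316 ≈ 263.396 nanoseconds.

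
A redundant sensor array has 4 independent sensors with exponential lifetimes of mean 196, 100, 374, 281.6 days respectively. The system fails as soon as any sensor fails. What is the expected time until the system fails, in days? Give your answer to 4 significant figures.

46.89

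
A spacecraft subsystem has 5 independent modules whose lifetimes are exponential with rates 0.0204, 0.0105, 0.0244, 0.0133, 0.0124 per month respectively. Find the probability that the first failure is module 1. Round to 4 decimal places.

The time to first failure is exponential with rate Σλ = 0.0204 + 0.0105 + 0.0244 + 0.0133 + 0.0124 = 0.081.
P(module 1 first) = λ_1/Σλ = 0.0204/0.081 ≈ 0.2519.

0.2519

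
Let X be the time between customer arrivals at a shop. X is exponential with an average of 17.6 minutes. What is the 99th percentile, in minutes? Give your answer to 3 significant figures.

81.1

The rate is λ = 1/17.6 = 0.0568182 per minute.
Set 1 − e^(−λt) = 0.99, so t = −ln(0.01)/λ = 4.6052/0.0568182 ≈ 81.051 minutes.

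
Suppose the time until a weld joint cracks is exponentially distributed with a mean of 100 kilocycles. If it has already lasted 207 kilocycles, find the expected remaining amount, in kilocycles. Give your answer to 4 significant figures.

The rate is λ = 1/100 = 0.01 per kilocycle.
By memorylessness, the remaining amount past any threshold is again Exp(λ) with mean 1/λ = 100 kilocycles.

100.0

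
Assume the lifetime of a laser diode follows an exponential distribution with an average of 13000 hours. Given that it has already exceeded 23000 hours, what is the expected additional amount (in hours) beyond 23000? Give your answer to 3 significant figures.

The rate is λ = 1/13000 = 0.0000769231 per hour.
By memorylessness, the remaining amount past any threshold is again Exp(λ) with mean 1/λ = 13000 hours.

13000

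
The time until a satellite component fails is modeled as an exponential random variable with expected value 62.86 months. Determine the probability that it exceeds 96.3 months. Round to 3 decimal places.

0.216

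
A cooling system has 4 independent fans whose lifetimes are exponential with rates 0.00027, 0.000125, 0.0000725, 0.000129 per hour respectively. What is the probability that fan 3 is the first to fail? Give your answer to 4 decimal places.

The time to first failure is exponential with rate Σλ = 0.00027 + 0.000125 + 0.0000725 + 0.000129 = 0.0005965.
P(fan 3 first) = λ_3/Σλ = 0.0000725/0.0005965 ≈ 0.1215.

0.1215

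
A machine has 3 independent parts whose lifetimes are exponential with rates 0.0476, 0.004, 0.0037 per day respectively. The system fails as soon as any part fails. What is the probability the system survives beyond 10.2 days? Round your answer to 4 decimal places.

0.5689

The time to first failure is exponential with rate Σλ = 0.0476 + 0.004 + 0.0037 = 0.0553.
P(min > 10.2) = e^(−0.0553·10.2) = e^(−0.56406) ≈ 0.5689.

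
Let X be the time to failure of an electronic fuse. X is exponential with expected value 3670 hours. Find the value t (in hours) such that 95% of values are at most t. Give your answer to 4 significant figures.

10990

The rate is λ = 1/3670 = 0.00027248 per hour.
Set 1 − e^(−λt) = 0.95, so t = −ln(0.05)/λ = 2.9957/0.00027248 ≈ 10994.3 hours.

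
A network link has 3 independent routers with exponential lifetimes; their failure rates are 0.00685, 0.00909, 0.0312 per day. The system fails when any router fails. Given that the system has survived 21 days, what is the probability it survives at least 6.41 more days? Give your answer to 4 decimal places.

0.7392

Time to first failure ~ Exp(Σλ) with Σλ = 0.04714.
By memorylessness, P(T > 21+6.41 | T > 21) = P(T > 6.41) = e^(−0.04714·6.41) ≈ 0.7392.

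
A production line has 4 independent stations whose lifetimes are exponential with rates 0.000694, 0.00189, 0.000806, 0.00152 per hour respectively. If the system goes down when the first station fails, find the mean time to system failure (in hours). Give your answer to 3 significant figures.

The time to first failure is exponential with rate Σλ = 0.000694 + 0.00189 + 0.000806 + 0.00152 = 0.00491.
E[min] = 1/Σλ = 1/0.00491 = 203.666 hours.

204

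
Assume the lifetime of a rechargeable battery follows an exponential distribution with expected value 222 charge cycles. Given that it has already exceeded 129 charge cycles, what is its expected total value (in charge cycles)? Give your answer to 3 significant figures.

351

The rate is λ = 1/222 = 0.0045045 per charge cycle.
By memorylessness, E[X | X > 129] = 129 + 1/λ = 129 + 222 = 351 charge cycles.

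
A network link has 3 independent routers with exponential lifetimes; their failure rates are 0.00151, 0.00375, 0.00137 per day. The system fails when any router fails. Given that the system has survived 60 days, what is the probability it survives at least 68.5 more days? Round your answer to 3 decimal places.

0.635

Time to first failure ~ Exp(Σλ) with Σλ = 0.00663.
By memorylessness, P(T > 60+68.5 | T > 60) = P(T > 68.5) = e^(−0.00663·68.5) ≈ 0.635.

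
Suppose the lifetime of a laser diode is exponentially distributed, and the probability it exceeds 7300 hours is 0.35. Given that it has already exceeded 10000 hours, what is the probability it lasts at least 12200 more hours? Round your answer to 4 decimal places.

From e^(−λ·7300) = 0.35, λ = −ln(0.35)/7300 = 0.000143811.
Memoryless: P(X > 10000+12200 | X > 10000) = P(X > 12200) = e^(−0.000143811·12200) ≈ 0.1730.

0.1730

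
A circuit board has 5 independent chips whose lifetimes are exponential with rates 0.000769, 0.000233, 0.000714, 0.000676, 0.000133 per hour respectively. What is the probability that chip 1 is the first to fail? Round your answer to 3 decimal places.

The time to first failure is exponential with rate Σλ = 0.000769 + 0.000233 + 0.000714 + 0.000676 + 0.000133 = 0.002525.
P(chip 1 first) = λ_1/Σλ = 0.000769/0.002525 ≈ 0.305.

0.305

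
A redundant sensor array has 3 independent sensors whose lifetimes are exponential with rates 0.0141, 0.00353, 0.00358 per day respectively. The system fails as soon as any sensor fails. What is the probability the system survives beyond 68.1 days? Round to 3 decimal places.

The time to first failure is exponential with rate Σλ = 0.0141 + 0.00353 + 0.00358 = 0.02121.
P(min > 68.1) = e^(−0.02121·68.1) = e^(−1.4444) ≈ 0.236.

0.236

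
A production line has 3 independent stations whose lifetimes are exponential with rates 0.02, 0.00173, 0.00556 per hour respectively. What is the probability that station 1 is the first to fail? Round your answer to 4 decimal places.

0.7329

The time to first failure is exponential with rate Σλ = 0.02 + 0.00173 + 0.00556 = 0.02729.
P(station 1 first) = λ_1/Σλ = 0.02/0.02729 ≈ 0.7329.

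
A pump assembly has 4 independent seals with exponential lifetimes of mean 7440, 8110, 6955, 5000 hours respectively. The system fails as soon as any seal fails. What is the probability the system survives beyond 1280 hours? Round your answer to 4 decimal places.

The first failure time is exponential with rate Σλ_i = 1/7440 + 1/8110 + 1/6955 + 1/5000 = 0.000601495 per hour.
P(min > 1280) = e^(−0.000601495·1280) = e^(−0.76991) ≈ 0.4631.

0.4631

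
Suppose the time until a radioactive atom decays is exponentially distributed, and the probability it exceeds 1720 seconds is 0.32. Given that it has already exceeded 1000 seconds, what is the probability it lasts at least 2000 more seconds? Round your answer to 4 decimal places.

From e^(−λ·1720) = 0.32, λ = −ln(0.32)/1720 = 0.000662462.
Memoryless: P(X > 1000+2000 | X > 1000) = P(X > 2000) = e^(−0.000662462·2000) ≈ 0.2658.

0.2658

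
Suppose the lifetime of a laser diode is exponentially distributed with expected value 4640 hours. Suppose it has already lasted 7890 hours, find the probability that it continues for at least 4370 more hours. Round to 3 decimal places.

0.390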